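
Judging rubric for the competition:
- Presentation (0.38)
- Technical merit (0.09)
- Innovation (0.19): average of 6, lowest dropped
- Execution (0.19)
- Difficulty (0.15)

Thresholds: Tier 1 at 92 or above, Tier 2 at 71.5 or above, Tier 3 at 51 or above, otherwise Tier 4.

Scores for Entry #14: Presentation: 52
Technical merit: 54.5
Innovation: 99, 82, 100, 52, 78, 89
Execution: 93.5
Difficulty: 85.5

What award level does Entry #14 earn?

Tier 2

Innovation: drop 52 → average of remaining 5 = 448/5 = 89.6
Weighted total:
  Presentation 52 × 0.38 = 19.76
  Technical merit 54.5 × 0.09 = 4.905
  Innovation 89.6 × 0.19 = 17.024
  Execution 93.5 × 0.19 = 17.765
  Difficulty 85.5 × 0.15 = 12.825
Sum = 72.279
72.279 is ≥ 71.5 and < 92 → Tier 2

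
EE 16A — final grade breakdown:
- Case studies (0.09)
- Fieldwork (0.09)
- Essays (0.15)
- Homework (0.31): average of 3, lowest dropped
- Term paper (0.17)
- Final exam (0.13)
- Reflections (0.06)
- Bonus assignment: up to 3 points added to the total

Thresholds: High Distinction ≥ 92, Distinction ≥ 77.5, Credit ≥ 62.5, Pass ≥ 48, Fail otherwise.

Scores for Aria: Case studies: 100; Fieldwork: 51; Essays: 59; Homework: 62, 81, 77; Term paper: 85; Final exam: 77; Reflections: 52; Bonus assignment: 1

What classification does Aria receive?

Credit

Homework: drop 62 → average of remaining 2 = 158/2 = 79
Weighted total:
  Case studies 100 × 0.09 = 9
  Fieldwork 51 × 0.09 = 4.59
  Essays 59 × 0.15 = 8.85
  Homework 79 × 0.31 = 24.49
  Term paper 85 × 0.17 = 14.45
  Final exam 77 × 0.13 = 10.01
  Reflections 52 × 0.06 = 3.12
Sum = 74.51
Bonus assignment: 74.51 + 1 = 75.51
75.51 is ≥ 62.5 and < 77.5 → Credit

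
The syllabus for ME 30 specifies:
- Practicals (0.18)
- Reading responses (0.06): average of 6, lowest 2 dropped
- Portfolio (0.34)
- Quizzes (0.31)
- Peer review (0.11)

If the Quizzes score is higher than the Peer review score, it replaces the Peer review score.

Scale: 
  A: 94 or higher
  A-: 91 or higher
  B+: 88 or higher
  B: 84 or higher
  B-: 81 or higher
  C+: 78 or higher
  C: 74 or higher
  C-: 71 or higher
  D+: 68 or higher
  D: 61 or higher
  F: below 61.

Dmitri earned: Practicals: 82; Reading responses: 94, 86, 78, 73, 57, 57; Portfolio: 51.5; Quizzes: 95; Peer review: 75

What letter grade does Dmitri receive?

C

Reading responses: drop 57, 57 → average of remaining 4 = 331/4 = 82.75
Quizzes (95) > Peer review (75), so Peer review counts as 95.
Weighted total:
  Practicals 82 × 0.18 = 14.76
  Reading responses 82.75 × 0.06 = 4.965
  Portfolio 51.5 × 0.34 = 17.51
  Quizzes 95 × 0.31 = 29.45
  Peer review 95 × 0.11 = 10.45
Sum = 77.135
77.135 is ≥ 74 and < 78 → C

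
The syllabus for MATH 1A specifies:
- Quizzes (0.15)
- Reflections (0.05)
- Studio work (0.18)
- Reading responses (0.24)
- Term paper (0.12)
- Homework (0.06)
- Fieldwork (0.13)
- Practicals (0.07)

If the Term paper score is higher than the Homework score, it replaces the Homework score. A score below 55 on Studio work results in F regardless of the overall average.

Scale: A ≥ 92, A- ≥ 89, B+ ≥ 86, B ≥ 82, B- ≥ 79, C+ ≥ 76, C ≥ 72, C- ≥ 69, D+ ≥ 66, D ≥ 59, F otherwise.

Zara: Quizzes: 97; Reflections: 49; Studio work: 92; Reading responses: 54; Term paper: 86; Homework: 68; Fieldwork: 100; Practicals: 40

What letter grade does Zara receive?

Term paper (86) > Homework (68), so Homework counts as 86.
Studio work score 92 ≥ 55: minimum met.
Weighted total:
  Quizzes 97 × 0.15 = 14.55
  Reflections 49 × 0.05 = 2.45
  Studio work 92 × 0.18 = 16.56
  Reading responses 54 × 0.24 = 12.96
  Term paper 86 × 0.12 = 10.32
  Homework 86 × 0.06 = 5.16
  Fieldwork 100 × 0.13 = 13
  Practicals 40 × 0.07 = 2.8
Sum = 77.8
77.8 is ≥ 76 and < 79 → C+

C+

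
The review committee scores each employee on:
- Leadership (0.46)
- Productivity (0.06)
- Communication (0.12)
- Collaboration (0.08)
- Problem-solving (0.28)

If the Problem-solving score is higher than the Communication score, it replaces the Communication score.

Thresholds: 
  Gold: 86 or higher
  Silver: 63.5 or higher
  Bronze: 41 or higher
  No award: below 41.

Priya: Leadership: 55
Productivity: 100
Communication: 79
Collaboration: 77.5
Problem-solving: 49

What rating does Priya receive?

Problem-solving (49) ≤ Communication (79), so Communication stays at 79.
Weighted total:
  Leadership 55 × 0.46 = 25.3
  Productivity 100 × 0.06 = 6
  Communication 79 × 0.12 = 9.48
  Collaboration 77.5 × 0.08 = 6.2
  Problem-solving 49 × 0.28 = 13.72
Sum = 60.7
60.7 is ≥ 41 and < 63.5 → Bronze

Bronze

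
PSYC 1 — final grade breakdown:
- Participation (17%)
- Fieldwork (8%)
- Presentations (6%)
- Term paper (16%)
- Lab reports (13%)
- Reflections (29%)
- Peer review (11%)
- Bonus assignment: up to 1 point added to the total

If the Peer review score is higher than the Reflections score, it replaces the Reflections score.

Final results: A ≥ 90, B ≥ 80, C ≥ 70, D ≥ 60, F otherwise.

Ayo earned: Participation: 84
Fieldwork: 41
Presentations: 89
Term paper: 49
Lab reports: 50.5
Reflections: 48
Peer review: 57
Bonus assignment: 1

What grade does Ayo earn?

D

Peer review (57) > Reflections (48), so Reflections counts as 57.
Weighted total:
  Participation 84 × 0.17 = 14.28
  Fieldwork 41 × 0.08 = 3.28
  Presentations 89 × 0.06 = 5.34
  Term paper 49 × 0.16 = 7.84
  Lab reports 50.5 × 0.13 = 6.565
  Reflections 57 × 0.29 = 16.53
  Peer review 57 × 0.11 = 6.27
Sum = 60.105
Bonus assignment: 60.105 + 1 = 61.105
61.105 is ≥ 60 and < 70 → D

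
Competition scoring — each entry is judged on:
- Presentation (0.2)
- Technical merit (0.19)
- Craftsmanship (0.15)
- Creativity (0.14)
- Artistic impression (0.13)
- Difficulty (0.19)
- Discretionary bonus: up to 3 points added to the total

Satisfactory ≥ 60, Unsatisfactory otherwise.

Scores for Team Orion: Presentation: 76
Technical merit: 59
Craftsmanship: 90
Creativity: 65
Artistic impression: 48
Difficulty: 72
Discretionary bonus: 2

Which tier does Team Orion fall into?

Weighted total:
  Presentation 76 × 0.2 = 15.2
  Technical merit 59 × 0.19 = 11.21
  Craftsmanship 90 × 0.15 = 13.5
  Creativity 65 × 0.14 = 9.1
  Artistic impression 48 × 0.13 = 6.24
  Difficulty 72 × 0.19 = 13.68
Sum = 68.93
Discretionary bonus: 68.93 + 2 = 70.93
70.93 ≥ 60 → Satisfactory

Satisfactory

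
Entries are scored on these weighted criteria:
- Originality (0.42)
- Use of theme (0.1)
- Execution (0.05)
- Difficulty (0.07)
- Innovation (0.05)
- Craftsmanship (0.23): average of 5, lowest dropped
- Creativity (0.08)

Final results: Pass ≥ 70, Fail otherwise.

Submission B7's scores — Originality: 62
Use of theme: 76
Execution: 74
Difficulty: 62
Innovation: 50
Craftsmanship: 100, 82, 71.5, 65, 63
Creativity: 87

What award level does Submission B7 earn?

Craftsmanship: drop 63 → average of remaining 4 = 318.5/4 = 79.625
Weighted total:
  Originality 62 × 0.42 = 26.04
  Use of theme 76 × 0.1 = 7.6
  Execution 74 × 0.05 = 3.7
  Difficulty 62 × 0.07 = 4.34
  Innovation 50 × 0.05 = 2.5
  Craftsmanship 79.625 × 0.23 = 18.31375
  Creativity 87 × 0.08 = 6.96
Sum = 69.45375
69.45375 < 70 → Fail

Fail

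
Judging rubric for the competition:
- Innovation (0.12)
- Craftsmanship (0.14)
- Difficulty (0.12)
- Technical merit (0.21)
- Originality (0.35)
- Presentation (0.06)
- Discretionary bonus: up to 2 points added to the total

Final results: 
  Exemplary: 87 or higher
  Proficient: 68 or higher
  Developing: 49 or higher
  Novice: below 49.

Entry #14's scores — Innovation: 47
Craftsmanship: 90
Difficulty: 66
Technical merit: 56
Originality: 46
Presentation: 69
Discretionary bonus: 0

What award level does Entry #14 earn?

Weighted total:
  Innovation 47 × 0.12 = 5.64
  Craftsmanship 90 × 0.14 = 12.6
  Difficulty 66 × 0.12 = 7.92
  Technical merit 56 × 0.21 = 11.76
  Originality 46 × 0.35 = 16.1
  Presentation 69 × 0.06 = 4.14
Sum = 58.16
Discretionary bonus: 58.16 + 0 = 58.16
58.16 is ≥ 49 and < 68 → Developing

Developing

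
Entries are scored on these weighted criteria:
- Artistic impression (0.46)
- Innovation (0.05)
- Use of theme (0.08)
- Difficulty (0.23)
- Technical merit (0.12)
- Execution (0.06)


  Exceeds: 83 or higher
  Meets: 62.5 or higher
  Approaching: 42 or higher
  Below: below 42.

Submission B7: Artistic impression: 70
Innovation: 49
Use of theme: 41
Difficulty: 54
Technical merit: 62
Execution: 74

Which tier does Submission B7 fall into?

Weighted total:
  Artistic impression 70 × 0.46 = 32.2
  Innovation 49 × 0.05 = 2.45
  Use of theme 41 × 0.08 = 3.28
  Difficulty 54 × 0.23 = 12.42
  Technical merit 62 × 0.12 = 7.44
  Execution 74 × 0.06 = 4.44
Sum = 62.23
62.23 is ≥ 42 and < 62.5 → Approaching

Approaching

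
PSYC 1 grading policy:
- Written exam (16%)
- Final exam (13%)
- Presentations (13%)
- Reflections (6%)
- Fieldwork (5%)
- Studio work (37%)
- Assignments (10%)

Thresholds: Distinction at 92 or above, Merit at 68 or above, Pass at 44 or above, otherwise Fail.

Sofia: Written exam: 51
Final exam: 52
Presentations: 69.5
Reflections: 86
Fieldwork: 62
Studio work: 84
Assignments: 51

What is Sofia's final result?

Merit

Weighted total:
  Written exam 51 × 0.16 = 8.16
  Final exam 52 × 0.13 = 6.76
  Presentations 69.5 × 0.13 = 9.035
  Reflections 86 × 0.06 = 5.16
  Fieldwork 62 × 0.05 = 3.1
  Studio work 84 × 0.37 = 31.08
  Assignments 51 × 0.1 = 5.1
Sum = 68.395
68.395 is ≥ 68 and < 92 → Merit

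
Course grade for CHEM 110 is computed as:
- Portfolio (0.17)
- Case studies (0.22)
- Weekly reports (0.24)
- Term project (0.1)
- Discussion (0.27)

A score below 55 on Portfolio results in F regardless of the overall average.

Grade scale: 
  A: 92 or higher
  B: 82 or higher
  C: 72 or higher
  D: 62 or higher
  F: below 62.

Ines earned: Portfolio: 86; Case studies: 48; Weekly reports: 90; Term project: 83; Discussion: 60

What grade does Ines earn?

Portfolio score 86 ≥ 55: minimum met.
Weighted total:
  Portfolio 86 × 0.17 = 14.62
  Case studies 48 × 0.22 = 10.56
  Weekly reports 90 × 0.24 = 21.6
  Term project 83 × 0.1 = 8.3
  Discussion 60 × 0.27 = 16.2
Sum = 71.28
71.28 is ≥ 62 and < 72 → D

D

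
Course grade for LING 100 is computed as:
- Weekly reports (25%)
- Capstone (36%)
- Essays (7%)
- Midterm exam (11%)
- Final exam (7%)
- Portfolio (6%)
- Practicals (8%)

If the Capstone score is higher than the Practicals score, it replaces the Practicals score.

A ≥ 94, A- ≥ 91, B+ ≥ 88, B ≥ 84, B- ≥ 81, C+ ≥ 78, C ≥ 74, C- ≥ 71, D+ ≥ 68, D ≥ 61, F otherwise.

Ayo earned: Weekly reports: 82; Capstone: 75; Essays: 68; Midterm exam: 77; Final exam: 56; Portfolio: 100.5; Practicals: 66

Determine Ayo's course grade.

C

Capstone (75) > Practicals (66), so Practicals counts as 75.
Weighted total:
  Weekly reports 82 × 0.25 = 20.5
  Capstone 75 × 0.36 = 27
  Essays 68 × 0.07 = 4.76
  Midterm exam 77 × 0.11 = 8.47
  Final exam 56 × 0.07 = 3.92
  Portfolio 100.5 × 0.06 = 6.03
  Practicals 75 × 0.08 = 6
Sum = 76.68
76.68 is ≥ 74 and < 78 → C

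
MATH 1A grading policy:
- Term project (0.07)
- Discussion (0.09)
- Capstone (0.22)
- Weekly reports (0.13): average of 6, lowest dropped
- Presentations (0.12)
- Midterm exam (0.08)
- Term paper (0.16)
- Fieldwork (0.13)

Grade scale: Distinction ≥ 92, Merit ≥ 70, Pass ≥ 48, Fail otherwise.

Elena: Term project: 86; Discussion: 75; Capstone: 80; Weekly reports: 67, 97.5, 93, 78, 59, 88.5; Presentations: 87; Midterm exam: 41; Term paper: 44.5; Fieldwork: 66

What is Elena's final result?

Merit

Weekly reports: drop 59 → average of remaining 5 = 424/5 = 84.8
Weighted total:
  Term project 86 × 0.07 = 6.02
  Discussion 75 × 0.09 = 6.75
  Capstone 80 × 0.22 = 17.6
  Weekly reports 84.8 × 0.13 = 11.024
  Presentations 87 × 0.12 = 10.44
  Midterm exam 41 × 0.08 = 3.28
  Term paper 44.5 × 0.16 = 7.12
  Fieldwork 66 × 0.13 = 8.58
Sum = 70.814
70.814 is ≥ 70 and < 92 → Merit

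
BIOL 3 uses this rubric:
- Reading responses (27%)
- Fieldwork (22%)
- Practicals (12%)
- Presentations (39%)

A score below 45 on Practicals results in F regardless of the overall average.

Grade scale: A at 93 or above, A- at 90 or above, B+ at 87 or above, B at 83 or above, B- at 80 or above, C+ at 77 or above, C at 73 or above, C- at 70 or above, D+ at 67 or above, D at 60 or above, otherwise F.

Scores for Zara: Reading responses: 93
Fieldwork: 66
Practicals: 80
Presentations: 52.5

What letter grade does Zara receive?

D+

Practicals score 80 ≥ 45: minimum met.
Weighted total:
  Reading responses 93 × 0.27 = 25.11
  Fieldwork 66 × 0.22 = 14.52
  Practicals 80 × 0.12 = 9.6
  Presentations 52.5 × 0.39 = 20.475
Sum = 69.705
69.705 is ≥ 67 and < 70 → D+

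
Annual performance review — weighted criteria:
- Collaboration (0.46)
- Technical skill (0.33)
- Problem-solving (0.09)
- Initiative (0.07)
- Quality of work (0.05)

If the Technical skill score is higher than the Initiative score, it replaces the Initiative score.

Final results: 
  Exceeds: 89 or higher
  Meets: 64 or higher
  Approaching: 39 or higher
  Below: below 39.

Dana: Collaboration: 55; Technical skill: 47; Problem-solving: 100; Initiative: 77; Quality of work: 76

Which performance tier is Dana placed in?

Technical skill (47) ≤ Initiative (77), so Initiative stays at 77.
Weighted total:
  Collaboration 55 × 0.46 = 25.3
  Technical skill 47 × 0.33 = 15.51
  Problem-solving 100 × 0.09 = 9
  Initiative 77 × 0.07 = 5.39
  Quality of work 76 × 0.05 = 3.8
Sum = 59
59 is ≥ 39 and < 64 → Approaching

Approaching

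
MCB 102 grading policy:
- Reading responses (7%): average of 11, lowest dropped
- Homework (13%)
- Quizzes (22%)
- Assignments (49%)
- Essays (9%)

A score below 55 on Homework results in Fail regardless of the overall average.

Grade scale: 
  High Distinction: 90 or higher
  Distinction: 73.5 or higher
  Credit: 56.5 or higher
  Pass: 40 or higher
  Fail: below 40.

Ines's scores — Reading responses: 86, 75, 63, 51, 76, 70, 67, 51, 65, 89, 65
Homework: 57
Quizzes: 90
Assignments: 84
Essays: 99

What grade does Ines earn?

Distinction

Reading responses: drop 51 → average of remaining 10 = 707/10 = 70.7
Homework score 57 ≥ 55: minimum met.
Weighted total:
  Reading responses 70.7 × 0.07 = 4.949
  Homework 57 × 0.13 = 7.41
  Quizzes 90 × 0.22 = 19.8
  Assignments 84 × 0.49 = 41.16
  Essays 99 × 0.09 = 8.91
Sum = 82.229
82.229 is ≥ 73.5 and < 90 → Distinction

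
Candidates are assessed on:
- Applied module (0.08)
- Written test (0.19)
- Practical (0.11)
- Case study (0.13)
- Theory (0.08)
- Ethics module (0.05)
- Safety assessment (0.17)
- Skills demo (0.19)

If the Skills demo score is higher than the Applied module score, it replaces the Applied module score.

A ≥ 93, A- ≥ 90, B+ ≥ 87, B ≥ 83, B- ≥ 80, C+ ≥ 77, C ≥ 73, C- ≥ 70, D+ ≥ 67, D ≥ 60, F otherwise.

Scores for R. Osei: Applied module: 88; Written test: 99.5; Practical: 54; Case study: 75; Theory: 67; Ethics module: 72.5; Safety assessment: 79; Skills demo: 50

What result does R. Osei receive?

C

Skills demo (50) ≤ Applied module (88), so Applied module stays at 88.
Weighted total:
  Applied module 88 × 0.08 = 7.04
  Written test 99.5 × 0.19 = 18.905
  Practical 54 × 0.11 = 5.94
  Case study 75 × 0.13 = 9.75
  Theory 67 × 0.08 = 5.36
  Ethics module 72.5 × 0.05 = 3.625
  Safety assessment 79 × 0.17 = 13.43
  Skills demo 50 × 0.19 = 9.5
Sum = 73.55
73.55 is ≥ 73 and < 77 → C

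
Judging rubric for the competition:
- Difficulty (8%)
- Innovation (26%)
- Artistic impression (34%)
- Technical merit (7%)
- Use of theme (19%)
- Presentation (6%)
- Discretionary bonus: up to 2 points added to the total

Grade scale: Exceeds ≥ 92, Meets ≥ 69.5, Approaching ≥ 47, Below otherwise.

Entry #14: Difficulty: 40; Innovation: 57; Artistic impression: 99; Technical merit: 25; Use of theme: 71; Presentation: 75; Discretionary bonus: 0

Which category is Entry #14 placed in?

Meets

Weighted total:
  Difficulty 40 × 0.08 = 3.2
  Innovation 57 × 0.26 = 14.82
  Artistic impression 99 × 0.34 = 33.66
  Technical merit 25 × 0.07 = 1.75
  Use of theme 71 × 0.19 = 13.49
  Presentation 75 × 0.06 = 4.5
Sum = 71.42
Discretionary bonus: 71.42 + 0 = 71.42
71.42 is ≥ 69.5 and < 92 → Meets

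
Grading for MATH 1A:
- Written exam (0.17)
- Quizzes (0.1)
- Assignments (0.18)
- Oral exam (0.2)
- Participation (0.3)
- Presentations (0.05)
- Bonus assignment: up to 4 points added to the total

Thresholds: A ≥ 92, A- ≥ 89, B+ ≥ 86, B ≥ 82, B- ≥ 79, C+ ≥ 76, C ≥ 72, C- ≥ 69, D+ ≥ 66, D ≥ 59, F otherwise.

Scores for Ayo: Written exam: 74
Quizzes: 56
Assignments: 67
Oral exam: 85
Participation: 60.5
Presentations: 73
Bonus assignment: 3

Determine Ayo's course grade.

C

Weighted total:
  Written exam 74 × 0.17 = 12.58
  Quizzes 56 × 0.1 = 5.6
  Assignments 67 × 0.18 = 12.06
  Oral exam 85 × 0.2 = 17
  Participation 60.5 × 0.3 = 18.15
  Presentations 73 × 0.05 = 3.65
Sum = 69.04
Bonus assignment: 69.04 + 3 = 72.04
72.04 is ≥ 72 and < 76 → C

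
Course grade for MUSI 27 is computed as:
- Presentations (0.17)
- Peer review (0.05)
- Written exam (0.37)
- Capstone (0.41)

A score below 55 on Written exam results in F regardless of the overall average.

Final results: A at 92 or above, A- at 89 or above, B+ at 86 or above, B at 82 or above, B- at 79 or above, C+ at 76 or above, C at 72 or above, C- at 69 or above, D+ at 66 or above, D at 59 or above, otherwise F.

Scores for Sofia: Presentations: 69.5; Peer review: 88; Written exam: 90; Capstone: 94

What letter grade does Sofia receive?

Written exam score 90 ≥ 55: minimum met.
Weighted total:
  Presentations 69.5 × 0.17 = 11.815
  Peer review 88 × 0.05 = 4.4
  Written exam 90 × 0.37 = 33.3
  Capstone 94 × 0.41 = 38.54
Sum = 88.055
88.055 is ≥ 86 and < 89 → B+

B+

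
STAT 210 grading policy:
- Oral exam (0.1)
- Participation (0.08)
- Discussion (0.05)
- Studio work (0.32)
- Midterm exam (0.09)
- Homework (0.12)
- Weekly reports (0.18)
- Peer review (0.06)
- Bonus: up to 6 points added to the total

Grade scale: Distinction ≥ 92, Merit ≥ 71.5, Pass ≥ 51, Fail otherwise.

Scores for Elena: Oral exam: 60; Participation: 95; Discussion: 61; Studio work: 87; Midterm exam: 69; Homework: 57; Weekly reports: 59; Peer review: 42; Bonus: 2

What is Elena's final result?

Merit

Weighted total:
  Oral exam 60 × 0.1 = 6
  Participation 95 × 0.08 = 7.6
  Discussion 61 × 0.05 = 3.05
  Studio work 87 × 0.32 = 27.84
  Midterm exam 69 × 0.09 = 6.21
  Homework 57 × 0.12 = 6.84
  Weekly reports 59 × 0.18 = 10.62
  Peer review 42 × 0.06 = 2.52
Sum = 70.68
Bonus: 70.68 + 2 = 72.68
72.68 is ≥ 71.5 and < 92 → Merit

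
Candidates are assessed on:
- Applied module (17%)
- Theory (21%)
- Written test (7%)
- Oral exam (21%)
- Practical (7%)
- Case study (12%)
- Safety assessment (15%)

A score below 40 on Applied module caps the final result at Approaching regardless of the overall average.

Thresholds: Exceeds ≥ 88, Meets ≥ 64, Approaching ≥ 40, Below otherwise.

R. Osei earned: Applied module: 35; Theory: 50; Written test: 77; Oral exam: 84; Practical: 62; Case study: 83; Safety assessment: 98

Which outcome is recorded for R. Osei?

Approaching

Applied module score 35 < 40: minimum not met.
Weighted total:
  Applied module 35 × 0.17 = 5.95
  Theory 50 × 0.21 = 10.5
  Written test 77 × 0.07 = 5.39
  Oral exam 84 × 0.21 = 17.64
  Practical 62 × 0.07 = 4.34
  Case study 83 × 0.12 = 9.96
  Safety assessment 98 × 0.15 = 14.7
Sum = 68.48
68.48 would be Meets; cap at Approaching applies → Approaching.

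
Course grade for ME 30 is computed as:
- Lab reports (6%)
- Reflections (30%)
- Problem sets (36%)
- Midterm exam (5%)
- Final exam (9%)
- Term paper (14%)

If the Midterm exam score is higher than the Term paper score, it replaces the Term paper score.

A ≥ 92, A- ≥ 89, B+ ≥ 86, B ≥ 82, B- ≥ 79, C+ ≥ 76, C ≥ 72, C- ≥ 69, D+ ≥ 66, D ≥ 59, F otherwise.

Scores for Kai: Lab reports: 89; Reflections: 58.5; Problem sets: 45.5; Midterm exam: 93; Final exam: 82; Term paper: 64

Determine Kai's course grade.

Midterm exam (93) > Term paper (64), so Term paper counts as 93.
Weighted total:
  Lab reports 89 × 0.06 = 5.34
  Reflections 58.5 × 0.3 = 17.55
  Problem sets 45.5 × 0.36 = 16.38
  Midterm exam 93 × 0.05 = 4.65
  Final exam 82 × 0.09 = 7.38
  Term paper 93 × 0.14 = 13.02
Sum = 64.32
64.32 is ≥ 59 and < 66 → D

D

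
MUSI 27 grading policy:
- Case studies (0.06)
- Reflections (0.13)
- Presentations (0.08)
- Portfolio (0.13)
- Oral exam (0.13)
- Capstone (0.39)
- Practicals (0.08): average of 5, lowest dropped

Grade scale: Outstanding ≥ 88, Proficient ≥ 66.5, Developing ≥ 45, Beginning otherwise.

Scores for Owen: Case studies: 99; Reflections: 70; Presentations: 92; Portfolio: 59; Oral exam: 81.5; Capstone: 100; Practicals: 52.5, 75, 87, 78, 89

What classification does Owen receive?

Practicals: drop 52.5 → average of remaining 4 = 329/4 = 82.25
Weighted total:
  Case studies 99 × 0.06 = 5.94
  Reflections 70 × 0.13 = 9.1
  Presentations 92 × 0.08 = 7.36
  Portfolio 59 × 0.13 = 7.67
  Oral exam 81.5 × 0.13 = 10.595
  Capstone 100 × 0.39 = 39
  Practicals 82.25 × 0.08 = 6.58
Sum = 86.245
86.245 is ≥ 66.5 and < 88 → Proficient

Proficient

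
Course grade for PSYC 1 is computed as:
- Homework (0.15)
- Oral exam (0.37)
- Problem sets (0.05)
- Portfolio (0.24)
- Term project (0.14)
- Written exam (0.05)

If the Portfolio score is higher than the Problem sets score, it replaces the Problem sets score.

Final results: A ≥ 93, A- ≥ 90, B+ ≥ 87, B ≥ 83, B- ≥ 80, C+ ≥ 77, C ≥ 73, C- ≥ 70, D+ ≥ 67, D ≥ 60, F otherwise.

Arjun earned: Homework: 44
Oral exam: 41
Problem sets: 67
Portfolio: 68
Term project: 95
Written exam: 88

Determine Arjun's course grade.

Portfolio (68) > Problem sets (67), so Problem sets counts as 68.
Weighted total:
  Homework 44 × 0.15 = 6.6
  Oral exam 41 × 0.37 = 15.17
  Problem sets 68 × 0.05 = 3.4
  Portfolio 68 × 0.24 = 16.32
  Term project 95 × 0.14 = 13.3
  Written exam 88 × 0.05 = 4.4
Sum = 59.19
59.19 < 60 → F

F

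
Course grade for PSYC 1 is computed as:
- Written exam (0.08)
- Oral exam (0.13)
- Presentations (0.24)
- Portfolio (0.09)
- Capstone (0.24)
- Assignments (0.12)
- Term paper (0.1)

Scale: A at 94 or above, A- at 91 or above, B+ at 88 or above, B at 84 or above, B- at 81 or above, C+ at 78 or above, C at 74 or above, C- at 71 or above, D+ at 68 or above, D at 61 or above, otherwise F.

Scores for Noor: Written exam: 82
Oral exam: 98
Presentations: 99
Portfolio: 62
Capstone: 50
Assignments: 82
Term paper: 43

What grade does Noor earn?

C

Weighted total:
  Written exam 82 × 0.08 = 6.56
  Oral exam 98 × 0.13 = 12.74
  Presentations 99 × 0.24 = 23.76
  Portfolio 62 × 0.09 = 5.58
  Capstone 50 × 0.24 = 12
  Assignments 82 × 0.12 = 9.84
  Term paper 43 × 0.1 = 4.3
Sum = 74.78
74.78 is ≥ 74 and < 78 → C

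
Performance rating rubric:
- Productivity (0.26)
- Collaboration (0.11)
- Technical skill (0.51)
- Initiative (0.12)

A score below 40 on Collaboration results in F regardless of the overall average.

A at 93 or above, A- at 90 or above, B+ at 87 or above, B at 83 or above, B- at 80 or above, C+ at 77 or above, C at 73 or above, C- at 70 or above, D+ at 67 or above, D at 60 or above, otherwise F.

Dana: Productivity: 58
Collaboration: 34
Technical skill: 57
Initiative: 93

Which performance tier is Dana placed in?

F

Collaboration score 34 < 40: minimum not met.
Weighted total:
  Productivity 58 × 0.26 = 15.08
  Collaboration 34 × 0.11 = 3.74
  Technical skill 57 × 0.51 = 29.07
  Initiative 93 × 0.12 = 11.16
Sum = 59.05
Because the Collaboration minimum was not met, the result is F.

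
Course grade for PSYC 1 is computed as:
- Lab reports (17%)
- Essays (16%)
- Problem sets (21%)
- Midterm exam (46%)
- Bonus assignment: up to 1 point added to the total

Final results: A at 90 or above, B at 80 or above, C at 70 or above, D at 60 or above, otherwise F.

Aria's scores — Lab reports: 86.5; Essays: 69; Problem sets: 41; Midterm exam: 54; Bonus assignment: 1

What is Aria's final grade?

D

Weighted total:
  Lab reports 86.5 × 0.17 = 14.705
  Essays 69 × 0.16 = 11.04
  Problem sets 41 × 0.21 = 8.61
  Midterm exam 54 × 0.46 = 24.84
Sum = 59.195
Bonus assignment: 59.195 + 1 = 60.195
60.195 is ≥ 60 and < 70 → D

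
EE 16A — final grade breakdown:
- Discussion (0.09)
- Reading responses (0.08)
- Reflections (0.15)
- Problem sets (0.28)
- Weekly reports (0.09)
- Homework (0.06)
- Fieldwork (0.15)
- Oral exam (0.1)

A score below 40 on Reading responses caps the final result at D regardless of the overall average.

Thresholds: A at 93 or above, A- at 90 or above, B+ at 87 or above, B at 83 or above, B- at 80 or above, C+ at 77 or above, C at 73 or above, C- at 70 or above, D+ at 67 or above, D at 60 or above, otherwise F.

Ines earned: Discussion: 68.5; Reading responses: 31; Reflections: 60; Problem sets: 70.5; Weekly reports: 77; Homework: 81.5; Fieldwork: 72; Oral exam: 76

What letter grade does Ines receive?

D

Reading responses score 31 < 40: minimum not met.
Weighted total:
  Discussion 68.5 × 0.09 = 6.165
  Reading responses 31 × 0.08 = 2.48
  Reflections 60 × 0.15 = 9
  Problem sets 70.5 × 0.28 = 19.74
  Weekly reports 77 × 0.09 = 6.93
  Homework 81.5 × 0.06 = 4.89
  Fieldwork 72 × 0.15 = 10.8
  Oral exam 76 × 0.1 = 7.6
Sum = 67.605
67.605 would be D+; cap at D applies → D.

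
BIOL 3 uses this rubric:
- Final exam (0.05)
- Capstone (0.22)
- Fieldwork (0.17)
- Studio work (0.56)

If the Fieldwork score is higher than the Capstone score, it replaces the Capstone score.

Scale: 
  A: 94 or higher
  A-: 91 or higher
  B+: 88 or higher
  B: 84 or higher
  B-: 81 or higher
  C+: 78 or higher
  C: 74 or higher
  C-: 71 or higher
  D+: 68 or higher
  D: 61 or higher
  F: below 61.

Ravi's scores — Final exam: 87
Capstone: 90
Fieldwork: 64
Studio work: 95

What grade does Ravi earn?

Fieldwork (64) ≤ Capstone (90), so Capstone stays at 90.
Weighted total:
  Final exam 87 × 0.05 = 4.35
  Capstone 90 × 0.22 = 19.8
  Fieldwork 64 × 0.17 = 10.88
  Studio work 95 × 0.56 = 53.2
Sum = 88.23
88.23 is ≥ 88 and < 91 → B+

B+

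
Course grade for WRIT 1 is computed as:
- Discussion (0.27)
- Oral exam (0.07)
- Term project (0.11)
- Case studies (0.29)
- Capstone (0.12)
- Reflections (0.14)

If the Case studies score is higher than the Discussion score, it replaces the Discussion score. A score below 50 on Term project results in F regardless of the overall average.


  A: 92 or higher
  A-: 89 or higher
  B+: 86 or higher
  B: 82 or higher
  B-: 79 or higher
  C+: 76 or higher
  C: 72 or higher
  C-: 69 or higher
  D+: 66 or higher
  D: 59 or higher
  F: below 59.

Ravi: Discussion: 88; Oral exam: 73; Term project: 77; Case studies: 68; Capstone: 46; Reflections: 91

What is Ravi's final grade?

C

Case studies (68) ≤ Discussion (88), so Discussion stays at 88.
Term project score 77 ≥ 50: minimum met.
Weighted total:
  Discussion 88 × 0.27 = 23.76
  Oral exam 73 × 0.07 = 5.11
  Term project 77 × 0.11 = 8.47
  Case studies 68 × 0.29 = 19.72
  Capstone 46 × 0.12 = 5.52
  Reflections 91 × 0.14 = 12.74
Sum = 75.32
75.32 is ≥ 72 and < 76 → C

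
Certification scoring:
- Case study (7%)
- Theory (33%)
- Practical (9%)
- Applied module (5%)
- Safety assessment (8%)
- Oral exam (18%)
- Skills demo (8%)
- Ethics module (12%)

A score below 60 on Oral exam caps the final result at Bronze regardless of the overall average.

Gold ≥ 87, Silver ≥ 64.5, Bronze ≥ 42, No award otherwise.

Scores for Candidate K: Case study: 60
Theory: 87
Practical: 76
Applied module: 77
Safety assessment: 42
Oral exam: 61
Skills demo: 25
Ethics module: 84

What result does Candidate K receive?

Oral exam score 61 ≥ 60: minimum met.
Weighted total:
  Case study 60 × 0.07 = 4.2
  Theory 87 × 0.33 = 28.71
  Practical 76 × 0.09 = 6.84
  Applied module 77 × 0.05 = 3.85
  Safety assessment 42 × 0.08 = 3.36
  Oral exam 61 × 0.18 = 10.98
  Skills demo 25 × 0.08 = 2
  Ethics module 84 × 0.12 = 10.08
Sum = 70.02
70.02 is ≥ 64.5 and < 87 → Silver

Silver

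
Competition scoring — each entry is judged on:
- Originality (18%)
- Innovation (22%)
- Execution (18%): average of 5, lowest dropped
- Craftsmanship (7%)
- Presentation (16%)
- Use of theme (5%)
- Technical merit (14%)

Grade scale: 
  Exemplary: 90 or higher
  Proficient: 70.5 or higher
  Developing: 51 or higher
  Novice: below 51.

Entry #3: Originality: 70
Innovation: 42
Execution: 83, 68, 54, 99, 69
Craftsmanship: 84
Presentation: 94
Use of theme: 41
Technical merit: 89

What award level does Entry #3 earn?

Proficient

Execution: drop 54 → average of remaining 4 = 319/4 = 79.75
Weighted total:
  Originality 70 × 0.18 = 12.6
  Innovation 42 × 0.22 = 9.24
  Execution 79.75 × 0.18 = 14.355
  Craftsmanship 84 × 0.07 = 5.88
  Presentation 94 × 0.16 = 15.04
  Use of theme 41 × 0.05 = 2.05
  Technical merit 89 × 0.14 = 12.46
Sum = 71.625
71.625 is ≥ 70.5 and < 90 → Proficient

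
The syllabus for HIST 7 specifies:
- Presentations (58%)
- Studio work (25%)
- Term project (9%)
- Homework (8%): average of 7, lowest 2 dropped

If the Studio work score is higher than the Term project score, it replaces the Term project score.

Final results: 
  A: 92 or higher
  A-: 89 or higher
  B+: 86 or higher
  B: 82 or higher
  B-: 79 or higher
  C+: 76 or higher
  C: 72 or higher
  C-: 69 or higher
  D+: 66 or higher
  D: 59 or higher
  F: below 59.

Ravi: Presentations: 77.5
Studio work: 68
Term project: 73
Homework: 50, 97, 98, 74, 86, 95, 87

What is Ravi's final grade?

C

Homework: drop 50, 74 → average of remaining 5 = 463/5 = 92.6
Studio work (68) ≤ Term project (73), so Term project stays at 73.
Weighted total:
  Presentations 77.5 × 0.58 = 44.95
  Studio work 68 × 0.25 = 17
  Term project 73 × 0.09 = 6.57
  Homework 92.6 × 0.08 = 7.408
Sum = 75.928
75.928 is ≥ 72 and < 76 → C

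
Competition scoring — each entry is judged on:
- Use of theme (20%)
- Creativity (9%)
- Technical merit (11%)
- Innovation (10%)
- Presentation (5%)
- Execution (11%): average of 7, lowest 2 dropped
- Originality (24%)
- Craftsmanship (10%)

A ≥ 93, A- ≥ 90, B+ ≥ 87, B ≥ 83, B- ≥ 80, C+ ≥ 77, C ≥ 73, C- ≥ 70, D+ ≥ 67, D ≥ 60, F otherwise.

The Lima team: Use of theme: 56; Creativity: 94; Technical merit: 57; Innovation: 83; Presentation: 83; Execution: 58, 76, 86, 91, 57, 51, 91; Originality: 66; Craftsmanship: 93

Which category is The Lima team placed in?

C-

Execution: drop 51, 57 → average of remaining 5 = 402/5 = 80.4
Weighted total:
  Use of theme 56 × 0.2 = 11.2
  Creativity 94 × 0.09 = 8.46
  Technical merit 57 × 0.11 = 6.27
  Innovation 83 × 0.1 = 8.3
  Presentation 83 × 0.05 = 4.15
  Execution 80.4 × 0.11 = 8.844
  Originality 66 × 0.24 = 15.84
  Craftsmanship 93 × 0.1 = 9.3
Sum = 72.364
72.364 is ≥ 70 and < 73 → C-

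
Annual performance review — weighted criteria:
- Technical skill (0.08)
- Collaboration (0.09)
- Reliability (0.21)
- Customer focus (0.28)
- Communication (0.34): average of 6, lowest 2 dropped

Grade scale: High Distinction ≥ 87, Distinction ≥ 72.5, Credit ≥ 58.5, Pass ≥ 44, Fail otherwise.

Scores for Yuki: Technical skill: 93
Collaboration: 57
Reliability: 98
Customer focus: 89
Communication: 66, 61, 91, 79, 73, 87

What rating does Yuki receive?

Distinction

Communication: drop 61, 66 → average of remaining 4 = 330/4 = 82.5
Weighted total:
  Technical skill 93 × 0.08 = 7.44
  Collaboration 57 × 0.09 = 5.13
  Reliability 98 × 0.21 = 20.58
  Customer focus 89 × 0.28 = 24.92
  Communication 82.5 × 0.34 = 28.05
Sum = 86.12
86.12 is ≥ 72.5 and < 87 → Distinction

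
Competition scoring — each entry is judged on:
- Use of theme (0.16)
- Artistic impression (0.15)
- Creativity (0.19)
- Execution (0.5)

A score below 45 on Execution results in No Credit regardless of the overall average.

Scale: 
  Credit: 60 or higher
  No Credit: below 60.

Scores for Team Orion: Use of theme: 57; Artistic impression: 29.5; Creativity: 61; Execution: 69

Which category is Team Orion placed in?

No Credit

Execution score 69 ≥ 45: minimum met.
Weighted total:
  Use of theme 57 × 0.16 = 9.12
  Artistic impression 29.5 × 0.15 = 4.425
  Creativity 61 × 0.19 = 11.59
  Execution 69 × 0.5 = 34.5
Sum = 59.635
59.635 < 60 → No Credit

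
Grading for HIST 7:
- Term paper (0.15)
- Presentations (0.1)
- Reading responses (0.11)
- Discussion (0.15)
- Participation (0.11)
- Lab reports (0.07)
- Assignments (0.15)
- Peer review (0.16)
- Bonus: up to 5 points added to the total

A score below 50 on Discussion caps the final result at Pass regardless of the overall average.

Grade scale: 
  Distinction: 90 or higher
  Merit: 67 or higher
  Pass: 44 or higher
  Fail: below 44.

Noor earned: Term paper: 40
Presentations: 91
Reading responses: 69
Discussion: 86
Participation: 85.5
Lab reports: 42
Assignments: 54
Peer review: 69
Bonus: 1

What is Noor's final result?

Discussion score 86 ≥ 50: minimum met.
Weighted total:
  Term paper 40 × 0.15 = 6
  Presentations 91 × 0.1 = 9.1
  Reading responses 69 × 0.11 = 7.59
  Discussion 86 × 0.15 = 12.9
  Participation 85.5 × 0.11 = 9.405
  Lab reports 42 × 0.07 = 2.94
  Assignments 54 × 0.15 = 8.1
  Peer review 69 × 0.16 = 11.04
Sum = 67.075
Bonus: 67.075 + 1 = 68.075
68.075 is ≥ 67 and < 90 → Merit

Merit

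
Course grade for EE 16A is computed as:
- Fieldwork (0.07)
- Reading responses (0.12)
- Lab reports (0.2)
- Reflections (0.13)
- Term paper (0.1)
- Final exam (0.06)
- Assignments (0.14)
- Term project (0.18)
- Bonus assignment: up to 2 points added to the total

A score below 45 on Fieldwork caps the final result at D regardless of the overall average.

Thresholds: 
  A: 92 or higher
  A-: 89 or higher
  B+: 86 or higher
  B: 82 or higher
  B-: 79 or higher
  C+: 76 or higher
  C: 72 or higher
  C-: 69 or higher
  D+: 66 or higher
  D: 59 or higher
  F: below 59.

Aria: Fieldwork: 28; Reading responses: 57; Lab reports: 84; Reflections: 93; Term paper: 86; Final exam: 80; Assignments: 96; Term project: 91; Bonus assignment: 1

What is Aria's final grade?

Fieldwork score 28 < 45: minimum not met.
Weighted total:
  Fieldwork 28 × 0.07 = 1.96
  Reading responses 57 × 0.12 = 6.84
  Lab reports 84 × 0.2 = 16.8
  Reflections 93 × 0.13 = 12.09
  Term paper 86 × 0.1 = 8.6
  Final exam 80 × 0.06 = 4.8
  Assignments 96 × 0.14 = 13.44
  Term project 91 × 0.18 = 16.38
Sum = 80.91
Bonus assignment: 80.91 + 1 = 81.91
81.91 would be B-; cap at D applies → D.

D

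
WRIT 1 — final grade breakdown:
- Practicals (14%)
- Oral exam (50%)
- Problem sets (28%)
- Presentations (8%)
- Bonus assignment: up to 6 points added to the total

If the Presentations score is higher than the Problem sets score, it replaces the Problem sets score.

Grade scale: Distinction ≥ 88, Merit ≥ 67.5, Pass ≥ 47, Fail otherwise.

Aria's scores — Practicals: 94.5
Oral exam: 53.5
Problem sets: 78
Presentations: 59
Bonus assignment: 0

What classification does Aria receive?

Presentations (59) ≤ Problem sets (78), so Problem sets stays at 78.
Weighted total:
  Practicals 94.5 × 0.14 = 13.23
  Oral exam 53.5 × 0.5 = 26.75
  Problem sets 78 × 0.28 = 21.84
  Presentations 59 × 0.08 = 4.72
Sum = 66.54
Bonus assignment: 66.54 + 0 = 66.54
66.54 is ≥ 47 and < 67.5 → Pass

Pass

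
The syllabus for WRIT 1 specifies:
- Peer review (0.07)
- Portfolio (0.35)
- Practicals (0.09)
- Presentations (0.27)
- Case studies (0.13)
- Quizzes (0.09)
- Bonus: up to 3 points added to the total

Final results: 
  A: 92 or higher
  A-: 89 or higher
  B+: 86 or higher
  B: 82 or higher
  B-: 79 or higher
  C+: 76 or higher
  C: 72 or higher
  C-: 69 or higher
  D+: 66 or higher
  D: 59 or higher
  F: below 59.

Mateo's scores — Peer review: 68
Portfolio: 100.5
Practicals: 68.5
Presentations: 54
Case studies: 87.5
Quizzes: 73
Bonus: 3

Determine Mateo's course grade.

Weighted total:
  Peer review 68 × 0.07 = 4.76
  Portfolio 100.5 × 0.35 = 35.175
  Practicals 68.5 × 0.09 = 6.165
  Presentations 54 × 0.27 = 14.58
  Case studies 87.5 × 0.13 = 11.375
  Quizzes 73 × 0.09 = 6.57
Sum = 78.625
Bonus: 78.625 + 3 = 81.625
81.625 is ≥ 79 and < 82 → B-

B-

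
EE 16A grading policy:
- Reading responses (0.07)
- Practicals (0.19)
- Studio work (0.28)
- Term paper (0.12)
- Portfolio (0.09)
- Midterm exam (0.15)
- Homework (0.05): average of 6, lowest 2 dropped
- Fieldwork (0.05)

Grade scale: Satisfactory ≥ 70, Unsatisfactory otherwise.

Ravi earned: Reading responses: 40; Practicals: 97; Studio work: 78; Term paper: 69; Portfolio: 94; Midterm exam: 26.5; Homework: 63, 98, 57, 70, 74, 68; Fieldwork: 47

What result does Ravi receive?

Satisfactory

Homework: drop 57, 63 → average of remaining 4 = 310/4 = 77.5
Weighted total:
  Reading responses 40 × 0.07 = 2.8
  Practicals 97 × 0.19 = 18.43
  Studio work 78 × 0.28 = 21.84
  Term paper 69 × 0.12 = 8.28
  Portfolio 94 × 0.09 = 8.46
  Midterm exam 26.5 × 0.15 = 3.975
  Homework 77.5 × 0.05 = 3.875
  Fieldwork 47 × 0.05 = 2.35
Sum = 70.01
70.01 ≥ 70 → Satisfactory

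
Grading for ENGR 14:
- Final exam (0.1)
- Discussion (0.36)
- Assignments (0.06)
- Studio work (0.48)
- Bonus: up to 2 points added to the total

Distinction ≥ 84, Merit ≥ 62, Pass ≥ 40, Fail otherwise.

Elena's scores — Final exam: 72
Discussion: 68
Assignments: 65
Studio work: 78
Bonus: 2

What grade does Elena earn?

Weighted total:
  Final exam 72 × 0.1 = 7.2
  Discussion 68 × 0.36 = 24.48
  Assignments 65 × 0.06 = 3.9
  Studio work 78 × 0.48 = 37.44
Sum = 73.02
Bonus: 73.02 + 2 = 75.02
75.02 is ≥ 62 and < 84 → Merit

Merit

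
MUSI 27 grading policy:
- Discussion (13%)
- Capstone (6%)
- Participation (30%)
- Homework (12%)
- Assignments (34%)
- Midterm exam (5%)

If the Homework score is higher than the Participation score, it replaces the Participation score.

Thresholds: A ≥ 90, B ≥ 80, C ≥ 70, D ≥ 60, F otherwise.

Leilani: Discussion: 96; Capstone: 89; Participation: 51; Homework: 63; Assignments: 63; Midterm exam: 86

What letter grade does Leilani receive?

C

Homework (63) > Participation (51), so Participation counts as 63.
Weighted total:
  Discussion 96 × 0.13 = 12.48
  Capstone 89 × 0.06 = 5.34
  Participation 63 × 0.3 = 18.9
  Homework 63 × 0.12 = 7.56
  Assignments 63 × 0.34 = 21.42
  Midterm exam 86 × 0.05 = 4.3
Sum = 70
70 is ≥ 70 and < 80 → C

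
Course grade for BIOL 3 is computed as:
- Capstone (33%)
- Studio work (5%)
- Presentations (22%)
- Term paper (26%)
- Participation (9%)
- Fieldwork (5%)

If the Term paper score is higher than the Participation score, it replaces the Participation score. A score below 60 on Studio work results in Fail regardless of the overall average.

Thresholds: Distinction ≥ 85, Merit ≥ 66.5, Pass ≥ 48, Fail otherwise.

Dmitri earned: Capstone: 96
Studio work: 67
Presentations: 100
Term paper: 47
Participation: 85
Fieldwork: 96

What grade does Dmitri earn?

Merit

Term paper (47) ≤ Participation (85), so Participation stays at 85.
Studio work score 67 ≥ 60: minimum met.
Weighted total:
  Capstone 96 × 0.33 = 31.68
  Studio work 67 × 0.05 = 3.35
  Presentations 100 × 0.22 = 22
  Term paper 47 × 0.26 = 12.22
  Participation 85 × 0.09 = 7.65
  Fieldwork 96 × 0.05 = 4.8
Sum = 81.7
81.7 is ≥ 66.5 and < 85 → Merit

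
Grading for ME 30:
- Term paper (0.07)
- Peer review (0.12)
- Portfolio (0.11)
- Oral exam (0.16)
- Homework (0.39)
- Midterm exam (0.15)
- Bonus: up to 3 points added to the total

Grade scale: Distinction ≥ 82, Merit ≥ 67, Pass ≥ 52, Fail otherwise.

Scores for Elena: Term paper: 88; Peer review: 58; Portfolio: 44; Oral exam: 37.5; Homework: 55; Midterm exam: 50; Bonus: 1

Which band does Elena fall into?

Weighted total:
  Term paper 88 × 0.07 = 6.16
  Peer review 58 × 0.12 = 6.96
  Portfolio 44 × 0.11 = 4.84
  Oral exam 37.5 × 0.16 = 6
  Homework 55 × 0.39 = 21.45
  Midterm exam 50 × 0.15 = 7.5
Sum = 52.91
Bonus: 52.91 + 1 = 53.91
53.91 is ≥ 52 and < 67 → Pass

Pass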